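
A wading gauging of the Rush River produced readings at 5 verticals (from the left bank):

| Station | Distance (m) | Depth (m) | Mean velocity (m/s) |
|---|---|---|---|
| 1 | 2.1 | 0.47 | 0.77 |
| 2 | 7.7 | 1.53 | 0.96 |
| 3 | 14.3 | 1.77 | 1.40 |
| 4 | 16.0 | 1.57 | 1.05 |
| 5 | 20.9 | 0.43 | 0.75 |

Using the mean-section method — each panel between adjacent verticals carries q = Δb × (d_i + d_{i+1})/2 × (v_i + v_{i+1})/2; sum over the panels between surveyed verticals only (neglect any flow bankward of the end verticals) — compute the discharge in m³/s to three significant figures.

Panel 1-2: Δb = 5.6 m, d̄ = (0.47+1.53)/2 = 1, v̄ = (0.77+0.96)/2 = 0.865 → q = 5.6×1×0.865 = 4.844 m³/s
Panel 2-3: Δb = 6.6 m, d̄ = (1.53+1.77)/2 = 1.65, v̄ = (0.96+1.40)/2 = 1.18 → q = 6.6×1.65×1.18 = 12.85 m³/s
Panel 3-4: Δb = 1.7 m, d̄ = (1.77+1.57)/2 = 1.67, v̄ = (1.40+1.05)/2 = 1.225 → q = 1.7×1.67×1.225 = 3.478 m³/s
Panel 4-5: Δb = 4.9 m, d̄ = (1.57+0.43)/2 = 1, v̄ = (1.05+0.75)/2 = 0.9 → q = 4.9×1×0.9 = 4.410 m³/s
Q = Σ q = 25.58 m³/s

25.6 m³/s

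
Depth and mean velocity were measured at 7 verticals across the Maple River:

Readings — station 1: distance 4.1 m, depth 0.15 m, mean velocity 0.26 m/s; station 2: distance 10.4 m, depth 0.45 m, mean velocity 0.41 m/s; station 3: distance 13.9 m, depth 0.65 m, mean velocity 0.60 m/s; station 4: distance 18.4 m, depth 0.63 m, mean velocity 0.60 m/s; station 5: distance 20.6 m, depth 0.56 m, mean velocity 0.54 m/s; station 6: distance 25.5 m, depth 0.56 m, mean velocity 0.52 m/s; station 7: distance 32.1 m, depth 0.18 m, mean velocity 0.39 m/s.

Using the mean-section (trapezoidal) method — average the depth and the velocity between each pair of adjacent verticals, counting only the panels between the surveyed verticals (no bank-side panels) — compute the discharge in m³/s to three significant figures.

Panel 1-2: Δb = 6.3 m, d̄ = (0.15+0.45)/2 = 0.3, v̄ = (0.26+0.41)/2 = 0.335 → q = 6.3×0.3×0.335 = 0.6332 m³/s
Panel 2-3: Δb = 3.5 m, d̄ = (0.45+0.65)/2 = 0.55, v̄ = (0.41+0.60)/2 = 0.505 → q = 3.5×0.55×0.505 = 0.9721 m³/s
Panel 3-4: Δb = 4.5 m, d̄ = (0.65+0.63)/2 = 0.64, v̄ = (0.60+0.60)/2 = 0.6 → q = 4.5×0.64×0.6 = 1.728 m³/s
Panel 4-5: Δb = 2.2 m, d̄ = (0.63+0.56)/2 = 0.595, v̄ = (0.60+0.54)/2 = 0.57 → q = 2.2×0.595×0.57 = 0.7461 m³/s
Panel 5-6: Δb = 4.9 m, d̄ = (0.56+0.56)/2 = 0.56, v̄ = (0.54+0.52)/2 = 0.53 → q = 4.9×0.56×0.53 = 1.454 m³/s
Panel 6-7: Δb = 6.6 m, d̄ = (0.56+0.18)/2 = 0.37, v̄ = (0.52+0.39)/2 = 0.455 → q = 6.6×0.37×0.455 = 1.111 m³/s
Q = Σ q = 6.645 m³/s

6.64 m³/s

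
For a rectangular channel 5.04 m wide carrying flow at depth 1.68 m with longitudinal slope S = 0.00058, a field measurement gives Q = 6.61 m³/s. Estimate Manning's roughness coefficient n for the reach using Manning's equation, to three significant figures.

A = b·y = 5.04 × 1.68 = 8.467 m²
P = b + 2y = 5.04 + 2×1.68 = 8.400 m
R = A/P = 8.467/8.400 = 1.008 m
n = (1/Q)·A·R^(2/3)·S^(1/2) = (1/6.61) × 8.467 × 1.005 × 0.02408 = 0.03101

0.0310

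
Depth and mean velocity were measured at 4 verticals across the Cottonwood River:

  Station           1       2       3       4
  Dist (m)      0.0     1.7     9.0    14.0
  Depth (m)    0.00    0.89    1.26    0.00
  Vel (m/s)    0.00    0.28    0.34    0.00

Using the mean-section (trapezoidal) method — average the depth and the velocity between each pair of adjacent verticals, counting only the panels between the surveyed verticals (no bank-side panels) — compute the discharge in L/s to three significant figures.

Panel 1-2: Δb = 1.7 m, d̄ = (0.00+0.89)/2 = 0.445, v̄ = (0.00+0.28)/2 = 0.14 → q = 1.7×0.445×0.14 = 0.1059 m³/s
Panel 2-3: Δb = 7.3 m, d̄ = (0.89+1.26)/2 = 1.075, v̄ = (0.28+0.34)/2 = 0.31 → q = 7.3×1.075×0.31 = 2.433 m³/s
Panel 3-4: Δb = 5 m, d̄ = (1.26+0.00)/2 = 0.63, v̄ = (0.34+0.00)/2 = 0.17 → q = 5×0.63×0.17 = 0.5355 m³/s
Q = Σ q = 3.074 m³/s
= 3.074 × 1000 = 3074 L/s

3070 L/s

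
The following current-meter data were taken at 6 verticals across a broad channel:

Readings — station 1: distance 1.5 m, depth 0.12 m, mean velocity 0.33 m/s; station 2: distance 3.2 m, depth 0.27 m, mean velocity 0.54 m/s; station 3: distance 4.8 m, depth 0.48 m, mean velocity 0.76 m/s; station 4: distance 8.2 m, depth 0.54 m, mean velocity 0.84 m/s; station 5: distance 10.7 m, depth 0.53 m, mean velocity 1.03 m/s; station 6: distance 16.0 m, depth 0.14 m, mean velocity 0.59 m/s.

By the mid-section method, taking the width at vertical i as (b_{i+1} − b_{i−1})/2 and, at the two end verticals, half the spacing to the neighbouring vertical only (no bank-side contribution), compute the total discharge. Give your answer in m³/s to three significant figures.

4.87 m³/s

w_1 = (3.2 − 1.5)/2 = 0.85 m; q_1 = 0.33 × 0.12 × 0.85 = 0.03366 m³/s
w_2 = (4.8 − 1.5)/2 = 1.65 m; q_2 = 0.54 × 0.27 × 1.65 = 0.2406 m³/s
w_3 = (8.2 − 3.2)/2 = 2.5 m; q_3 = 0.76 × 0.48 × 2.5 = 0.9120 m³/s
w_4 = (10.7 − 4.8)/2 = 2.95 m; q_4 = 0.84 × 0.54 × 2.95 = 1.338 m³/s
w_5 = (16.0 − 8.2)/2 = 3.9 m; q_5 = 1.03 × 0.53 × 3.9 = 2.129 m³/s
w_6 = (16.0 − 10.7)/2 = 2.65 m; q_6 = 0.59 × 0.14 × 2.65 = 0.2189 m³/s
Q = Σ qᵢ = 4.872 m³/s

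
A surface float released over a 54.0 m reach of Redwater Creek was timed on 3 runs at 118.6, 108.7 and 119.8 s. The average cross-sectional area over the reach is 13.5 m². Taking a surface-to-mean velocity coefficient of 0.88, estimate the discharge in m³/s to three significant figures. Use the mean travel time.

t̄ = (118.6 + 108.7 + 119.8) / 3 = 115.7 s
v_surface = L / t̄ = 54.0 / 115.7 = 0.4667 m/s
v_mean = 0.88 × 0.4667 = 0.4107 m/s
Q = A × v_mean = 13.5 × 0.4107 = 5.545 m³/s

5.54 m³/s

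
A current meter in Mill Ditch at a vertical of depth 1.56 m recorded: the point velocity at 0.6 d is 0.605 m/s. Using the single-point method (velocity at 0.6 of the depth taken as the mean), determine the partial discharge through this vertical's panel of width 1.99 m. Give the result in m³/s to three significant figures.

v̄ = v₀.₆ = 0.605 m/s
q = v̄ × d × w = 0.6050 × 1.56 × 1.99 = 1.878 m³/s

1.88 m³/s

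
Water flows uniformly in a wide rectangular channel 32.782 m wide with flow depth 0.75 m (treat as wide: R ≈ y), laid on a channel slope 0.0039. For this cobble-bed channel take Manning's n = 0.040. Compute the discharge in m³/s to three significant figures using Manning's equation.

A = b·y = 32.782 × 0.75 = 24.59 m²
Wide channel: R ≈ y = 0.75 m
Q = (1/n)·A·R^(2/3)·S^(1/2) = (1/0.040) × 24.59 × 0.7500^(2/3) × 0.0039^(1/2) = 31.69 m³/s

31.7 m³/s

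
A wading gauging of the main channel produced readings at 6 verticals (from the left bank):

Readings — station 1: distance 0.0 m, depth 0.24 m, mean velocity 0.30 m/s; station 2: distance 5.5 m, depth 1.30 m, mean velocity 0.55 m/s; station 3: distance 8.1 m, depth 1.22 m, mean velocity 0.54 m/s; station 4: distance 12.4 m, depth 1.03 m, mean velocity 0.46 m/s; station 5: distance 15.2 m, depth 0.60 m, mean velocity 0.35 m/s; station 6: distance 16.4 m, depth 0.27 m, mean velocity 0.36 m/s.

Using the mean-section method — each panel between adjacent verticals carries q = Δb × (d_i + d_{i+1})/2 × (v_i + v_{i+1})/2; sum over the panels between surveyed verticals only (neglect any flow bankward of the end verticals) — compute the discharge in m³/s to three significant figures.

7.11 m³/s

Panel 1-2: Δb = 5.5 m, d̄ = (0.24+1.30)/2 = 0.77, v̄ = (0.30+0.55)/2 = 0.425 → q = 5.5×0.77×0.425 = 1.800 m³/s
Panel 2-3: Δb = 2.6 m, d̄ = (1.30+1.22)/2 = 1.26, v̄ = (0.55+0.54)/2 = 0.545 → q = 2.6×1.26×0.545 = 1.785 m³/s
Panel 3-4: Δb = 4.3 m, d̄ = (1.22+1.03)/2 = 1.125, v̄ = (0.54+0.46)/2 = 0.5 → q = 4.3×1.125×0.5 = 2.419 m³/s
Panel 4-5: Δb = 2.8 m, d̄ = (1.03+0.60)/2 = 0.815, v̄ = (0.46+0.35)/2 = 0.405 → q = 2.8×0.815×0.405 = 0.9242 m³/s
Panel 5-6: Δb = 1.2 m, d̄ = (0.60+0.27)/2 = 0.435, v̄ = (0.35+0.36)/2 = 0.355 → q = 1.2×0.435×0.355 = 0.1853 m³/s
Q = Σ q = 7.114 m³/s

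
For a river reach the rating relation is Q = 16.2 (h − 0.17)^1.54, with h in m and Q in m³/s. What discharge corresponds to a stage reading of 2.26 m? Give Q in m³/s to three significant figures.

50.4 m³/s

Q = 16.2 × (2.26 − 0.17)^1.54 = 16.2 × 2.09^1.54 = 50.41 m³/s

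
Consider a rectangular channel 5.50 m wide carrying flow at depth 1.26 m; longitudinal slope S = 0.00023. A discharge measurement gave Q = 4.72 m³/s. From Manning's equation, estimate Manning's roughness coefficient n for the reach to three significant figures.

A = b·y = 5.50 × 1.26 = 6.930 m²
P = b + 2y = 5.50 + 2×1.26 = 8.020 m
R = A/P = 6.930/8.020 = 0.8641 m
n = (1/Q)·A·R^(2/3)·S^(1/2) = (1/4.72) × 6.930 × 0.9072 × 0.01517 = 0.02020

0.0202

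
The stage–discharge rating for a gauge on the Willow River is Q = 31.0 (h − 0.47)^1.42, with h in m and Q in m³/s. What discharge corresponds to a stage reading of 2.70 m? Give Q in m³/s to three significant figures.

96.8 m³/s

Q = 31.0 × (2.70 − 0.47)^1.42 = 31.0 × 2.23^1.42 = 96.82 m³/s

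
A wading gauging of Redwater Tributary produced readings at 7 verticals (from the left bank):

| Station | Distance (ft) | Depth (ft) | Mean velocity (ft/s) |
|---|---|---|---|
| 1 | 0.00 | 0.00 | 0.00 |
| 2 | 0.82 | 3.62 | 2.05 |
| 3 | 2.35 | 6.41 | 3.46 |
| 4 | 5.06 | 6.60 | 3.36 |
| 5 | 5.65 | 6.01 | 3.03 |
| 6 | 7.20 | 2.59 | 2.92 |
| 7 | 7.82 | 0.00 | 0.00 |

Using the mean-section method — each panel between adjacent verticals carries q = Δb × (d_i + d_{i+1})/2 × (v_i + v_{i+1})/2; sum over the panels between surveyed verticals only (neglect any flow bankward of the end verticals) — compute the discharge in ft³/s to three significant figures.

116 ft³/s

Panel 1-2: Δb = 0.82 ft, d̄ = (0.00+3.62)/2 = 1.81, v̄ = (0.00+2.05)/2 = 1.025 → q = 0.82×1.81×1.025 = 1.521 ft³/s
Panel 2-3: Δb = 1.53 ft, d̄ = (3.62+6.41)/2 = 5.015, v̄ = (2.05+3.46)/2 = 2.755 → q = 1.53×5.015×2.755 = 21.14 ft³/s
Panel 3-4: Δb = 2.71 ft, d̄ = (6.41+6.60)/2 = 6.505, v̄ = (3.46+3.36)/2 = 3.41 → q = 2.71×6.505×3.41 = 60.11 ft³/s
Panel 4-5: Δb = 0.59 ft, d̄ = (6.60+6.01)/2 = 6.305, v̄ = (3.36+3.03)/2 = 3.195 → q = 0.59×6.305×3.195 = 11.89 ft³/s
Panel 5-6: Δb = 1.55 ft, d̄ = (6.01+2.59)/2 = 4.3, v̄ = (3.03+2.92)/2 = 2.975 → q = 1.55×4.3×2.975 = 19.83 ft³/s
Panel 6-7: Δb = 0.62 ft, d̄ = (2.59+0.00)/2 = 1.295, v̄ = (2.92+0.00)/2 = 1.46 → q = 0.62×1.295×1.46 = 1.172 ft³/s
Q = Σ q = 115.7 ft³/s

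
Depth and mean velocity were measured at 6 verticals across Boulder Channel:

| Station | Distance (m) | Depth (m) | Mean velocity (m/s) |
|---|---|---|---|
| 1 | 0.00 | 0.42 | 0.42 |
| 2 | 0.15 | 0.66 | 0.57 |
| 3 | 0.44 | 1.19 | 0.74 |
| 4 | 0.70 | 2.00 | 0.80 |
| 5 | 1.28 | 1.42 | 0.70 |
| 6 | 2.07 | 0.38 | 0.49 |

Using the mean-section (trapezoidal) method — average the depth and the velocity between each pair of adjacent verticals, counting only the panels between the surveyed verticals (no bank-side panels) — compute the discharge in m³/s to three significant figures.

Panel 1-2: Δb = 0.15 m, d̄ = (0.42+0.66)/2 = 0.54, v̄ = (0.42+0.57)/2 = 0.495 → q = 0.15×0.54×0.495 = 0.04010 m³/s
Panel 2-3: Δb = 0.29 m, d̄ = (0.66+1.19)/2 = 0.925, v̄ = (0.57+0.74)/2 = 0.655 → q = 0.29×0.925×0.655 = 0.1757 m³/s
Panel 3-4: Δb = 0.26 m, d̄ = (1.19+2.00)/2 = 1.595, v̄ = (0.74+0.80)/2 = 0.77 → q = 0.26×1.595×0.77 = 0.3193 m³/s
Panel 4-5: Δb = 0.58 m, d̄ = (2.00+1.42)/2 = 1.71, v̄ = (0.80+0.70)/2 = 0.75 → q = 0.58×1.71×0.75 = 0.7439 m³/s
Panel 5-6: Δb = 0.79 m, d̄ = (1.42+0.38)/2 = 0.9, v̄ = (0.70+0.49)/2 = 0.595 → q = 0.79×0.9×0.595 = 0.4230 m³/s
Q = Σ q = 1.702 m³/s

1.70 m³/s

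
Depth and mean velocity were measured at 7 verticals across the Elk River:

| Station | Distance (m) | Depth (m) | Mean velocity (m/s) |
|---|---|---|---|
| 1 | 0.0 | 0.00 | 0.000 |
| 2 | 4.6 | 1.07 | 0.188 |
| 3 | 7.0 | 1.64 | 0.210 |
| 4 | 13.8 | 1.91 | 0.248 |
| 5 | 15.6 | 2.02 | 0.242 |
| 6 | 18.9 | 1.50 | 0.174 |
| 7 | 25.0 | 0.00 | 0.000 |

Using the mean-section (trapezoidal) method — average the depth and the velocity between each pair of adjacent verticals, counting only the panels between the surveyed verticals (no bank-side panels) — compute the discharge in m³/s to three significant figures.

6.12 m³/s

Panel 1-2: Δb = 4.6 m, d̄ = (0.00+1.07)/2 = 0.535, v̄ = (0.000+0.188)/2 = 0.094 → q = 4.6×0.535×0.094 = 0.2313 m³/s
Panel 2-3: Δb = 2.4 m, d̄ = (1.07+1.64)/2 = 1.355, v̄ = (0.188+0.210)/2 = 0.199 → q = 2.4×1.355×0.199 = 0.6471 m³/s
Panel 3-4: Δb = 6.8 m, d̄ = (1.64+1.91)/2 = 1.775, v̄ = (0.210+0.248)/2 = 0.229 → q = 6.8×1.775×0.229 = 2.764 m³/s
Panel 4-5: Δb = 1.8 m, d̄ = (1.91+2.02)/2 = 1.965, v̄ = (0.248+0.242)/2 = 0.245 → q = 1.8×1.965×0.245 = 0.8666 m³/s
Panel 5-6: Δb = 3.3 m, d̄ = (2.02+1.50)/2 = 1.76, v̄ = (0.242+0.174)/2 = 0.208 → q = 3.3×1.76×0.208 = 1.208 m³/s
Panel 6-7: Δb = 6.1 m, d̄ = (1.50+0.00)/2 = 0.75, v̄ = (0.174+0.000)/2 = 0.087 → q = 6.1×0.75×0.087 = 0.3980 m³/s
Q = Σ q = 6.115 m³/s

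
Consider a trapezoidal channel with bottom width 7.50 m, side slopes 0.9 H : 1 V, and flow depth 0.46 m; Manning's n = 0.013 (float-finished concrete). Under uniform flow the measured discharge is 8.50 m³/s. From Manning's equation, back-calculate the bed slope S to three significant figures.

0.00296

A = (b + z·y)·y = (7.50 + 0.9×0.46)×0.46 = 3.640 m²
P = b + 2y√(1+z²) = 7.50 + 2×0.46×√(1+0.9²) = 8.738 m
R = A/P = 3.640/8.738 = 0.4166 m
S = (Q·n / (1·A·R^(2/3)))² = (8.50×0.013 / (1×3.640×0.5578))² = 0.002961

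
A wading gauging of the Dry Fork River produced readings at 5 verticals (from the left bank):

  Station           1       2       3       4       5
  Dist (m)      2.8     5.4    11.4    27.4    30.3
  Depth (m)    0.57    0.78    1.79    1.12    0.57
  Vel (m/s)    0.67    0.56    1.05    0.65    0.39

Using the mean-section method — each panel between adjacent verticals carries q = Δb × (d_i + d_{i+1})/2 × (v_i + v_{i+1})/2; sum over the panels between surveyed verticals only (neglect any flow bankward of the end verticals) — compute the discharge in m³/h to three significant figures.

102000 m³/h

Panel 1-2: Δb = 2.6 m, d̄ = (0.57+0.78)/2 = 0.675, v̄ = (0.67+0.56)/2 = 0.615 → q = 2.6×0.675×0.615 = 1.079 m³/s
Panel 2-3: Δb = 6 m, d̄ = (0.78+1.79)/2 = 1.285, v̄ = (0.56+1.05)/2 = 0.805 → q = 6×1.285×0.805 = 6.207 m³/s
Panel 3-4: Δb = 16 m, d̄ = (1.79+1.12)/2 = 1.455, v̄ = (1.05+0.65)/2 = 0.85 → q = 16×1.455×0.85 = 19.79 m³/s
Panel 4-5: Δb = 2.9 m, d̄ = (1.12+0.57)/2 = 0.845, v̄ = (0.65+0.39)/2 = 0.52 → q = 2.9×0.845×0.52 = 1.274 m³/s
Q = Σ q = 28.35 m³/s
= 28.35 × 3600 = 102100 m³/h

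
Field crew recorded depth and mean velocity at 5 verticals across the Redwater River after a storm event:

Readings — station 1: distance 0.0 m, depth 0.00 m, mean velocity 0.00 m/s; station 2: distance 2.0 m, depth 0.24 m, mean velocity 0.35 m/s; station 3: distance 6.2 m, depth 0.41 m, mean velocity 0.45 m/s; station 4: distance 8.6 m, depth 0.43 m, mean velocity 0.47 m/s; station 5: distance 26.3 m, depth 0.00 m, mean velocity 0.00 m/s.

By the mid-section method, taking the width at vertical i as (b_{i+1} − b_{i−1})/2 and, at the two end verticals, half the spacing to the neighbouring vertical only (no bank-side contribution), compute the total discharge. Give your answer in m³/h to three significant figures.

w_2 = (6.2 − 0.0)/2 = 3.1 m; q_2 = 0.35 × 0.24 × 3.1 = 0.2604 m³/s
w_3 = (8.6 − 2.0)/2 = 3.3 m; q_3 = 0.45 × 0.41 × 3.3 = 0.6089 m³/s
w_4 = (26.3 − 6.2)/2 = 10.05 m; q_4 = 0.47 × 0.43 × 10.05 = 2.031 m³/s
Stations 1, 5 contribute zero (depth or velocity is 0).
Q = Σ qᵢ = 2.900 m³/s
= 2.900 × 3600 = 10440 m³/h

10400 m³/h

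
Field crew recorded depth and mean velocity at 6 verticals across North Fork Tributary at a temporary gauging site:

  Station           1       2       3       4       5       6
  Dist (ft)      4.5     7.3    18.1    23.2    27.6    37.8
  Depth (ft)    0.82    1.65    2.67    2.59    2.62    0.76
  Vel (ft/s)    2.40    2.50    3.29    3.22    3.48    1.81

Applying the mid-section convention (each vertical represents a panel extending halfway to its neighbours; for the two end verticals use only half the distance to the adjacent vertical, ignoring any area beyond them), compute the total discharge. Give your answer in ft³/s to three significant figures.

214 ft³/s

w_1 = (7.3 − 4.5)/2 = 1.4 ft; q_1 = 2.40 × 0.82 × 1.4 = 2.755 ft³/s
w_2 = (18.1 − 4.5)/2 = 6.8 ft; q_2 = 2.50 × 1.65 × 6.8 = 28.05 ft³/s
w_3 = (23.2 − 7.3)/2 = 7.95 ft; q_3 = 3.29 × 2.67 × 7.95 = 69.84 ft³/s
w_4 = (27.6 − 18.1)/2 = 4.75 ft; q_4 = 3.22 × 2.59 × 4.75 = 39.61 ft³/s
w_5 = (37.8 − 23.2)/2 = 7.3 ft; q_5 = 3.48 × 2.62 × 7.3 = 66.56 ft³/s
w_6 = (37.8 − 27.6)/2 = 5.1 ft; q_6 = 1.81 × 0.76 × 5.1 = 7.016 ft³/s
Q = Σ qᵢ = 213.8 ft³/s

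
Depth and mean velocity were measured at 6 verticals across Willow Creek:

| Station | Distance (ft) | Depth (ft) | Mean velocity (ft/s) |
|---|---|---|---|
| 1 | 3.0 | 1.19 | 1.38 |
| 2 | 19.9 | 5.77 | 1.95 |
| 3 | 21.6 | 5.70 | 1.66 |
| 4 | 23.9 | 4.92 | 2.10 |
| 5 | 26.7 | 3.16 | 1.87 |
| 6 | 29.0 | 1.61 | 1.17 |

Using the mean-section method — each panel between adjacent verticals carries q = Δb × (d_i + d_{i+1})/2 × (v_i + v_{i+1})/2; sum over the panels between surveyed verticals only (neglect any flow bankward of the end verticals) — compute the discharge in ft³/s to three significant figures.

169 ft³/s

Panel 1-2: Δb = 16.9 ft, d̄ = (1.19+5.77)/2 = 3.48, v̄ = (1.38+1.95)/2 = 1.665 → q = 16.9×3.48×1.665 = 97.92 ft³/s
Panel 2-3: Δb = 1.7 ft, d̄ = (5.77+5.70)/2 = 5.735, v̄ = (1.95+1.66)/2 = 1.805 → q = 1.7×5.735×1.805 = 17.60 ft³/s
Panel 3-4: Δb = 2.3 ft, d̄ = (5.70+4.92)/2 = 5.31, v̄ = (1.66+2.10)/2 = 1.88 → q = 2.3×5.31×1.88 = 22.96 ft³/s
Panel 4-5: Δb = 2.8 ft, d̄ = (4.92+3.16)/2 = 4.04, v̄ = (2.10+1.87)/2 = 1.985 → q = 2.8×4.04×1.985 = 22.45 ft³/s
Panel 5-6: Δb = 2.3 ft, d̄ = (3.16+1.61)/2 = 2.385, v̄ = (1.87+1.17)/2 = 1.52 → q = 2.3×2.385×1.52 = 8.338 ft³/s
Q = Σ q = 169.3 ft³/s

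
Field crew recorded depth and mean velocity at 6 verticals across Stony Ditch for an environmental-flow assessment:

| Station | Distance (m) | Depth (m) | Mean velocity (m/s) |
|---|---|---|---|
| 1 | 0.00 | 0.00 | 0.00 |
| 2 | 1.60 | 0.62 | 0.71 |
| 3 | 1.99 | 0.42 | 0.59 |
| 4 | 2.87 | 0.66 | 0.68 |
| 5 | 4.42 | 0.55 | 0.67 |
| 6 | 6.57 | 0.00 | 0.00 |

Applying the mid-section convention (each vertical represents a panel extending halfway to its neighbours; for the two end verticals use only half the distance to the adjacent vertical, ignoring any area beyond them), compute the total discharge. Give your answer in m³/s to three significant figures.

w_2 = (1.99 − 0.00)/2 = 0.995 m; q_2 = 0.71 × 0.62 × 0.995 = 0.4380 m³/s
w_3 = (2.87 − 1.60)/2 = 0.635 m; q_3 = 0.59 × 0.42 × 0.635 = 0.1574 m³/s
w_4 = (4.42 − 1.99)/2 = 1.215 m; q_4 = 0.68 × 0.66 × 1.215 = 0.5453 m³/s
w_5 = (6.57 − 2.87)/2 = 1.85 m; q_5 = 0.67 × 0.55 × 1.85 = 0.6817 m³/s
Stations 1, 6 contribute zero (depth or velocity is 0).
Q = Σ qᵢ = 1.822 m³/s

1.82 m³/s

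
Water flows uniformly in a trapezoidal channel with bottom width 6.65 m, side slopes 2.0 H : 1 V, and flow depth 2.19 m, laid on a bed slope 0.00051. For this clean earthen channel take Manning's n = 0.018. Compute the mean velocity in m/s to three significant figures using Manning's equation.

1.62 m/s

A = (b + z·y)·y = (6.65 + 2.0×2.19)×2.19 = 24.16 m²
P = b + 2y√(1+z²) = 6.65 + 2×2.19×√(1+2.0²) = 16.44 m
R = A/P = 24.16/16.44 = 1.469 m
Q = (1/n)·A·R^(2/3)·S^(1/2) = (1/0.018) × 24.16 × 1.469^(2/3) × 0.00051^(1/2) = 39.16 m³/s
V = Q/A = 39.16/24.16 = 1.621 m/s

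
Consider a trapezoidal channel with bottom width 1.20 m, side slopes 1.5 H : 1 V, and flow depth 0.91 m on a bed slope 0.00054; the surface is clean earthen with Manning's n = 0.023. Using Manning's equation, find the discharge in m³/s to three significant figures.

A = (b + z·y)·y = (1.20 + 1.5×0.91)×0.91 = 2.334 m²
P = b + 2y√(1+z²) = 1.20 + 2×0.91×√(1+1.5²) = 4.481 m
R = A/P = 2.334/4.481 = 0.5209 m
Q = (1/n)·A·R^(2/3)·S^(1/2) = (1/0.023) × 2.334 × 0.5209^(2/3) × 0.00054^(1/2) = 1.527 m³/s

1.53 m³/s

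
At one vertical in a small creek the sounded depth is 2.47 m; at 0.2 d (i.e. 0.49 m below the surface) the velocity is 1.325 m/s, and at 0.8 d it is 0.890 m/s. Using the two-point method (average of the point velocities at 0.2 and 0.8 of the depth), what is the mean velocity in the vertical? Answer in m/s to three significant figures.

1.11 m/s

v̄ = (1.325 + 0.890) / 2 = 1.108 m/s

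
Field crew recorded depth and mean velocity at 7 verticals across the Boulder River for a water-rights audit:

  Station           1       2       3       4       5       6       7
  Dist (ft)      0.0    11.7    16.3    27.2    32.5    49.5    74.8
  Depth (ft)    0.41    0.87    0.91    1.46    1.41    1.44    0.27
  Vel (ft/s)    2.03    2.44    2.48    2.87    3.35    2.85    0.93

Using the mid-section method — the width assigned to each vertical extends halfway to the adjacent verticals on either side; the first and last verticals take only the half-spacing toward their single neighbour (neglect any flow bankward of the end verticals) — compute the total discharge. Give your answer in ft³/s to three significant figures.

w_1 = (11.7 − 0.0)/2 = 5.85 ft; q_1 = 2.03 × 0.41 × 5.85 = 4.869 ft³/s
w_2 = (16.3 − 0.0)/2 = 8.15 ft; q_2 = 2.44 × 0.87 × 8.15 = 17.30 ft³/s
w_3 = (27.2 − 11.7)/2 = 7.75 ft; q_3 = 2.48 × 0.91 × 7.75 = 17.49 ft³/s
w_4 = (32.5 − 16.3)/2 = 8.1 ft; q_4 = 2.87 × 1.46 × 8.1 = 33.94 ft³/s
w_5 = (49.5 − 27.2)/2 = 11.15 ft; q_5 = 3.35 × 1.41 × 11.15 = 52.67 ft³/s
w_6 = (74.8 − 32.5)/2 = 21.15 ft; q_6 = 2.85 × 1.44 × 21.15 = 86.80 ft³/s
w_7 = (74.8 − 49.5)/2 = 12.65 ft; q_7 = 0.93 × 0.27 × 12.65 = 3.176 ft³/s
Q = Σ qᵢ = 216.2 ft³/s

216 ft³/s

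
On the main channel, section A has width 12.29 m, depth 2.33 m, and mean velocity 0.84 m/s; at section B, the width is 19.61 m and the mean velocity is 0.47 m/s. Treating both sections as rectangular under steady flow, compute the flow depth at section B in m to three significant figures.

2.61 m

Q = A₁V₁ = (12.29×2.33) × 0.84 = 24.05 m³/s
d₂ = Q/(b₂ V₂) = 24.05/(19.61×0.47) = 2.610 m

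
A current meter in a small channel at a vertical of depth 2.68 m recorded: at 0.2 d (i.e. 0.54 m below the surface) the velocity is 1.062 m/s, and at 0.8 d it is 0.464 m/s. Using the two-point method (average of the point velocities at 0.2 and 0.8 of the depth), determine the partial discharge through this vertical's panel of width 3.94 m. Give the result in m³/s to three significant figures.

v̄ = (1.062 + 0.464) / 2 = 0.7630 m/s
q = v̄ × d × w = 0.7630 × 2.68 × 3.94 = 8.057 m³/s

8.06 m³/s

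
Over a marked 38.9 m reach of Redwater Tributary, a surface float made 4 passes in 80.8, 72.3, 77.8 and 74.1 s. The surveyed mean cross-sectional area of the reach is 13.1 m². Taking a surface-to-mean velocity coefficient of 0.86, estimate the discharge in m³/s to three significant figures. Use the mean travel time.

t̄ = (80.8 + 72.3 + 77.8 + 74.1) / 4 = 76.25 s
v_surface = L / t̄ = 38.9 / 76.25 = 0.5102 m/s
v_mean = 0.86 × 0.5102 = 0.4387 m/s
Q = A × v_mean = 13.1 × 0.4387 = 5.748 m³/s

5.75 m³/s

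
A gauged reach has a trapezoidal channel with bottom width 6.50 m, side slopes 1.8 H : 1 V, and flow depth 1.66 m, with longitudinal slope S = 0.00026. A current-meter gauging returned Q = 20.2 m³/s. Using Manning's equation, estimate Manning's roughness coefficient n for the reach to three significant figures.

A = (b + z·y)·y = (6.50 + 1.8×1.66)×1.66 = 15.75 m²
P = b + 2y√(1+z²) = 6.50 + 2×1.66×√(1+1.8²) = 13.34 m
R = A/P = 15.75/13.34 = 1.181 m
n = (1/Q)·A·R^(2/3)·S^(1/2) = (1/20.2) × 15.75 × 1.117 × 0.01612 = 0.01405

0.0140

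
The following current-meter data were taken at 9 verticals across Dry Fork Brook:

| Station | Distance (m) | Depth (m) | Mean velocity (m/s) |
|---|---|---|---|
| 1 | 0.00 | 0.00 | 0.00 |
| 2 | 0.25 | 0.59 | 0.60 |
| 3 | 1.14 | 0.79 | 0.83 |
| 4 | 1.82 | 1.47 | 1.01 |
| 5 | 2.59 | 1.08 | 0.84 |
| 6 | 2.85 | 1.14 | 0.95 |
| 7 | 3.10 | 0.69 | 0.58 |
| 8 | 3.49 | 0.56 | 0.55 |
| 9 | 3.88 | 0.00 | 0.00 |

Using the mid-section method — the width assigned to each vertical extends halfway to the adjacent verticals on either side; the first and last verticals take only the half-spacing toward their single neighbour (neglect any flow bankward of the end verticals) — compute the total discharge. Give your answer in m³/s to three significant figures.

2.78 m³/s

w_2 = (1.14 − 0.00)/2 = 0.57 m; q_2 = 0.60 × 0.59 × 0.57 = 0.2018 m³/s
w_3 = (1.82 − 0.25)/2 = 0.785 m; q_3 = 0.83 × 0.79 × 0.785 = 0.5147 m³/s
w_4 = (2.59 − 1.14)/2 = 0.725 m; q_4 = 1.01 × 1.47 × 0.725 = 1.076 m³/s
w_5 = (2.85 − 1.82)/2 = 0.515 m; q_5 = 0.84 × 1.08 × 0.515 = 0.4672 m³/s
w_6 = (3.10 − 2.59)/2 = 0.255 m; q_6 = 0.95 × 1.14 × 0.255 = 0.2762 m³/s
w_7 = (3.49 − 2.85)/2 = 0.32 m; q_7 = 0.58 × 0.69 × 0.32 = 0.1281 m³/s
w_8 = (3.88 − 3.10)/2 = 0.39 m; q_8 = 0.55 × 0.56 × 0.39 = 0.1201 m³/s
Stations 1, 9 contribute zero (depth or velocity is 0).
Q = Σ qᵢ = 2.784 m³/s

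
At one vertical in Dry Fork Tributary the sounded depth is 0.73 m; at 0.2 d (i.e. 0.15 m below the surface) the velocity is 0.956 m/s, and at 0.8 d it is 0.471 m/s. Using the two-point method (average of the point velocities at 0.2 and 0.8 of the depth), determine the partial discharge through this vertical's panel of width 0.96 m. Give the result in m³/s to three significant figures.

v̄ = (0.956 + 0.471) / 2 = 0.7135 m/s
q = v̄ × d × w = 0.7135 × 0.73 × 0.96 = 0.5000 m³/s

0.500 m³/s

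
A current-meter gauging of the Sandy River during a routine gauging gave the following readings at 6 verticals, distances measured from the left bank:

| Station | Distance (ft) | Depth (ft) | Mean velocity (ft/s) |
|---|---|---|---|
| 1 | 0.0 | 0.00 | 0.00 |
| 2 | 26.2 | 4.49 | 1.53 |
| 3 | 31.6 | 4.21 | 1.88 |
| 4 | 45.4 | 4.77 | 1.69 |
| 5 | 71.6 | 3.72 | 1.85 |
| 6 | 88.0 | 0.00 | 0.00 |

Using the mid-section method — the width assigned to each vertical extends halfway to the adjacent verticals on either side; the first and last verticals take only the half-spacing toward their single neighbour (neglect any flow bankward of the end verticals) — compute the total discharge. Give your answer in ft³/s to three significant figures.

w_2 = (31.6 − 0.0)/2 = 15.8 ft; q_2 = 1.53 × 4.49 × 15.8 = 108.5 ft³/s
w_3 = (45.4 − 26.2)/2 = 9.6 ft; q_3 = 1.88 × 4.21 × 9.6 = 75.98 ft³/s
w_4 = (71.6 − 31.6)/2 = 20 ft; q_4 = 1.69 × 4.77 × 20 = 161.2 ft³/s
w_5 = (88.0 − 45.4)/2 = 21.3 ft; q_5 = 1.85 × 3.72 × 21.3 = 146.6 ft³/s
Stations 1, 6 contribute zero (depth or velocity is 0).
Q = Σ qᵢ = 492.3 ft³/s

492 ft³/s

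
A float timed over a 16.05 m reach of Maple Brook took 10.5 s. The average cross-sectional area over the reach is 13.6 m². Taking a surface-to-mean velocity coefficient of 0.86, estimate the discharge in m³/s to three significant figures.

v_surface = L / t̄ = 16.05 / 10.5 = 1.529 m/s
v_mean = 0.86 × 1.529 = 1.315 m/s
Q = A × v_mean = 13.6 × 1.315 = 17.88 m³/s

17.9 m³/s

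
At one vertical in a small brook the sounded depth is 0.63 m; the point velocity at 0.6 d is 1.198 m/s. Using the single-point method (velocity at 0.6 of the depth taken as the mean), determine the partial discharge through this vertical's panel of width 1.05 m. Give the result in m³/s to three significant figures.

v̄ = v₀.₆ = 1.198 m/s
q = v̄ × d × w = 1.198 × 0.63 × 1.05 = 0.7925 m³/s

0.792 m³/s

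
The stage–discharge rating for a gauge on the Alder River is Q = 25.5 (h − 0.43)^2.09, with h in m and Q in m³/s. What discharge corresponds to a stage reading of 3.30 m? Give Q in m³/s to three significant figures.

Q = 25.5 × (3.30 − 0.43)^2.09 = 25.5 × 2.87^2.09 = 230.9 m³/s

231 m³/s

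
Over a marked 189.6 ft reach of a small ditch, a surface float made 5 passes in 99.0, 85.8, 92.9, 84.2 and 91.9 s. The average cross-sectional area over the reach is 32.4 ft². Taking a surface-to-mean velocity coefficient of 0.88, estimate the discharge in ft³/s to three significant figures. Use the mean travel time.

t̄ = (99.0 + 85.8 + 92.9 + 84.2 + 91.9) / 5 = 90.76 s
v_surface = L / t̄ = 189.6 / 90.76 = 2.089 ft/s
v_mean = 0.88 × 2.089 = 1.838 ft/s
Q = A × v_mean = 32.4 × 1.838 = 59.56 ft³/s

59.6 ft³/s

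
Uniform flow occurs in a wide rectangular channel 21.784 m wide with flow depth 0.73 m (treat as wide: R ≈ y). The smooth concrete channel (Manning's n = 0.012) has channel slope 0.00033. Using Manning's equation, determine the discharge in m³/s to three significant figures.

A = b·y = 21.784 × 0.73 = 15.90 m²
Wide channel: R ≈ y = 0.73 m
Q = (1/n)·A·R^(2/3)·S^(1/2) = (1/0.012) × 15.90 × 0.7300^(2/3) × 0.00033^(1/2) = 19.52 m³/s

19.5 m³/s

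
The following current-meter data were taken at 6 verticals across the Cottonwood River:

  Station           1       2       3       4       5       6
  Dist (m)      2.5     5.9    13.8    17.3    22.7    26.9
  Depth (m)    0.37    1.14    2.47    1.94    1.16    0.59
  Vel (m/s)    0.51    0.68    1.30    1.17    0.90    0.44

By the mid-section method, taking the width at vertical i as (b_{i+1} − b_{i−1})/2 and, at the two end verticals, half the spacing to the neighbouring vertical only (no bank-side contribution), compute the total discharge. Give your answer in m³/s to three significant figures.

38.7 m³/s

w_1 = (5.9 − 2.5)/2 = 1.7 m; q_1 = 0.51 × 0.37 × 1.7 = 0.3208 m³/s
w_2 = (13.8 − 2.5)/2 = 5.65 m; q_2 = 0.68 × 1.14 × 5.65 = 4.380 m³/s
w_3 = (17.3 − 5.9)/2 = 5.7 m; q_3 = 1.30 × 2.47 × 5.7 = 18.30 m³/s
w_4 = (22.7 − 13.8)/2 = 4.45 m; q_4 = 1.17 × 1.94 × 4.45 = 10.10 m³/s
w_5 = (26.9 − 17.3)/2 = 4.8 m; q_5 = 0.90 × 1.16 × 4.8 = 5.011 m³/s
w_6 = (26.9 − 22.7)/2 = 2.1 m; q_6 = 0.44 × 0.59 × 2.1 = 0.5452 m³/s
Q = Σ qᵢ = 38.66 m³/s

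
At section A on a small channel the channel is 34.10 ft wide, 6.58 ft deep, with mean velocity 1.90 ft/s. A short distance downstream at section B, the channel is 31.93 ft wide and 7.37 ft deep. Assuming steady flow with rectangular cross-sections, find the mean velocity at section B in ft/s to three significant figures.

1.81 ft/s

Q = A₁V₁ = (34.10×6.58) × 1.90 = 426.3 ft³/s
A₂ = 31.93 × 7.37 = 235.3 ft²
V₂ = Q/A₂ = 426.3/235.3 = 1.812 ft/s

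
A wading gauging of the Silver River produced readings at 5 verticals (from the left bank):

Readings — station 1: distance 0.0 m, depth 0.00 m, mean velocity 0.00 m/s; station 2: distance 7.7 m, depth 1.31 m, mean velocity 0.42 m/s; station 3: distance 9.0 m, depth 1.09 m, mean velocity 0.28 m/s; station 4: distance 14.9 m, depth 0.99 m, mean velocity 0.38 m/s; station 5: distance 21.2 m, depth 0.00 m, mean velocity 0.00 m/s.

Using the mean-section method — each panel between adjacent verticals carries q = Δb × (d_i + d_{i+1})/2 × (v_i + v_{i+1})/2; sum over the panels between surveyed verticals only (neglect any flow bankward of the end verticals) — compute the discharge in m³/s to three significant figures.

Panel 1-2: Δb = 7.7 m, d̄ = (0.00+1.31)/2 = 0.655, v̄ = (0.00+0.42)/2 = 0.21 → q = 7.7×0.655×0.21 = 1.059 m³/s
Panel 2-3: Δb = 1.3 m, d̄ = (1.31+1.09)/2 = 1.2, v̄ = (0.42+0.28)/2 = 0.35 → q = 1.3×1.2×0.35 = 0.5460 m³/s
Panel 3-4: Δb = 5.9 m, d̄ = (1.09+0.99)/2 = 1.04, v̄ = (0.28+0.38)/2 = 0.33 → q = 5.9×1.04×0.33 = 2.025 m³/s
Panel 4-5: Δb = 6.3 m, d̄ = (0.99+0.00)/2 = 0.495, v̄ = (0.38+0.00)/2 = 0.19 → q = 6.3×0.495×0.19 = 0.5925 m³/s
Q = Σ q = 4.223 m³/s

4.22 m³/s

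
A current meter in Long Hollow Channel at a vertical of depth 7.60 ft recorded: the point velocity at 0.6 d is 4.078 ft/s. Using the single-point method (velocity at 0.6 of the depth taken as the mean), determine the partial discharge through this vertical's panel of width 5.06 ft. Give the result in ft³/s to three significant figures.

v̄ = v₀.₆ = 4.078 ft/s
q = v̄ × d × w = 4.078 × 7.60 × 5.06 = 156.8 ft³/s

157 ft³/s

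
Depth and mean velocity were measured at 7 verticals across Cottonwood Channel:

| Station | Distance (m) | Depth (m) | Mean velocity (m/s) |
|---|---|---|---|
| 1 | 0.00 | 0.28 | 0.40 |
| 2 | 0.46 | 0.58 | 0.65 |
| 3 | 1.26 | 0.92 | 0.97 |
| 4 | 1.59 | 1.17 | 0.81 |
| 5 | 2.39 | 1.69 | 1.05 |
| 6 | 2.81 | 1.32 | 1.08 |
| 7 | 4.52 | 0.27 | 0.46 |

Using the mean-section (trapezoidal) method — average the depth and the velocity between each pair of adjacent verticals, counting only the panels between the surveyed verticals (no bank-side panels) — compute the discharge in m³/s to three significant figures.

Panel 1-2: Δb = 0.46 m, d̄ = (0.28+0.58)/2 = 0.43, v̄ = (0.40+0.65)/2 = 0.525 → q = 0.46×0.43×0.525 = 0.1038 m³/s
Panel 2-3: Δb = 0.8 m, d̄ = (0.58+0.92)/2 = 0.75, v̄ = (0.65+0.97)/2 = 0.81 → q = 0.8×0.75×0.81 = 0.4860 m³/s
Panel 3-4: Δb = 0.33 m, d̄ = (0.92+1.17)/2 = 1.045, v̄ = (0.97+0.81)/2 = 0.89 → q = 0.33×1.045×0.89 = 0.3069 m³/s
Panel 4-5: Δb = 0.8 m, d̄ = (1.17+1.69)/2 = 1.43, v̄ = (0.81+1.05)/2 = 0.93 → q = 0.8×1.43×0.93 = 1.064 m³/s
Panel 5-6: Δb = 0.42 m, d̄ = (1.69+1.32)/2 = 1.505, v̄ = (1.05+1.08)/2 = 1.065 → q = 0.42×1.505×1.065 = 0.6732 m³/s
Panel 6-7: Δb = 1.71 m, d̄ = (1.32+0.27)/2 = 0.795, v̄ = (1.08+0.46)/2 = 0.77 → q = 1.71×0.795×0.77 = 1.047 m³/s
Q = Σ q = 3.681 m³/s

3.68 m³/s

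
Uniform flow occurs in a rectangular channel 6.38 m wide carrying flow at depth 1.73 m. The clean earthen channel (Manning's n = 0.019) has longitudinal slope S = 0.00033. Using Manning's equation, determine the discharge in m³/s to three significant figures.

11.4 m³/s

A = b·y = 6.38 × 1.73 = 11.04 m²
P = b + 2y = 6.38 + 2×1.73 = 9.840 m
R = A/P = 11.04/9.840 = 1.122 m
Q = (1/n)·A·R^(2/3)·S^(1/2) = (1/0.019) × 11.04 × 1.122^(2/3) × 0.00033^(1/2) = 11.39 m³/s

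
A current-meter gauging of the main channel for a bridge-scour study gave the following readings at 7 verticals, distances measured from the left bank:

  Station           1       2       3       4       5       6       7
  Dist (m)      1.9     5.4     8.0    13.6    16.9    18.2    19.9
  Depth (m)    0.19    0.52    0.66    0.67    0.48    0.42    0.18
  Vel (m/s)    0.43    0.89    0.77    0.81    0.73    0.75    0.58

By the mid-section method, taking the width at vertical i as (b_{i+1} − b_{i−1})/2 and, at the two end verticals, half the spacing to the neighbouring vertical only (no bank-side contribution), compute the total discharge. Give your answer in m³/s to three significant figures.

7.42 m³/s

w_1 = (5.4 − 1.9)/2 = 1.75 m; q_1 = 0.43 × 0.19 × 1.75 = 0.1430 m³/s
w_2 = (8.0 − 1.9)/2 = 3.05 m; q_2 = 0.89 × 0.52 × 3.05 = 1.412 m³/s
w_3 = (13.6 − 5.4)/2 = 4.1 m; q_3 = 0.77 × 0.66 × 4.1 = 2.084 m³/s
w_4 = (16.9 − 8.0)/2 = 4.45 m; q_4 = 0.81 × 0.67 × 4.45 = 2.415 m³/s
w_5 = (18.2 − 13.6)/2 = 2.3 m; q_5 = 0.73 × 0.48 × 2.3 = 0.8059 m³/s
w_6 = (19.9 − 16.9)/2 = 1.5 m; q_6 = 0.75 × 0.42 × 1.5 = 0.4725 m³/s
w_7 = (19.9 − 18.2)/2 = 0.85 m; q_7 = 0.58 × 0.18 × 0.85 = 0.08874 m³/s
Q = Σ qᵢ = 7.420 m³/s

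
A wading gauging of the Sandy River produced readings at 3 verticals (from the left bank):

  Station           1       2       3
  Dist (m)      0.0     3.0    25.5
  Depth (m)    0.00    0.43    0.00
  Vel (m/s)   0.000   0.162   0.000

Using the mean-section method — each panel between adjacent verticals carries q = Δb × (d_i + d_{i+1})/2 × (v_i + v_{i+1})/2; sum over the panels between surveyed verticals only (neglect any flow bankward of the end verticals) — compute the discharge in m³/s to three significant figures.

Panel 1-2: Δb = 3 m, d̄ = (0.00+0.43)/2 = 0.215, v̄ = (0.000+0.162)/2 = 0.081 → q = 3×0.215×0.081 = 0.05225 m³/s
Panel 2-3: Δb = 22.5 m, d̄ = (0.43+0.00)/2 = 0.215, v̄ = (0.162+0.000)/2 = 0.081 → q = 22.5×0.215×0.081 = 0.3918 m³/s
Q = Σ q = 0.4441 m³/s

0.444 m³/s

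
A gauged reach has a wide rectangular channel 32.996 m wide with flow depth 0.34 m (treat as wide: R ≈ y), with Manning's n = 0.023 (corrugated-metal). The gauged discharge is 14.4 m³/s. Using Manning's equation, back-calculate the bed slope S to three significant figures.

A = b·y = 32.996 × 0.34 = 11.22 m²
Wide channel: R ≈ y = 0.34 m
S = (Q·n / (1·A·R^(2/3)))² = (14.4×0.023 / (1×11.22×0.4871))² = 0.003673

0.00367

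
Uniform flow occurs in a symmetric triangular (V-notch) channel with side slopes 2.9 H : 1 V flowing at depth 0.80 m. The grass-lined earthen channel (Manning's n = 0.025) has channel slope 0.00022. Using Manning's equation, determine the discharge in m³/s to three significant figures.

0.576 m³/s

A = z·y² = 2.9×0.80² = 1.856 m²
P = 2y√(1+z²) = 2×0.80×√(1+2.9²) = 4.908 m
R = A/P = 1.856/4.908 = 0.3781 m
Q = (1/n)·A·R^(2/3)·S^(1/2) = (1/0.025) × 1.856 × 0.3781^(2/3) × 0.00022^(1/2) = 0.5758 m³/s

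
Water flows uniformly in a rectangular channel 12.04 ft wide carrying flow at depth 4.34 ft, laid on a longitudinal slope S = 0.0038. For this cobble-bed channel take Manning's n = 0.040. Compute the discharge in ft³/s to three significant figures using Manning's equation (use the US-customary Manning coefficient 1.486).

A = b·y = 12.04 × 4.34 = 52.25 ft²
P = b + 2y = 12.04 + 2×4.34 = 20.72 ft
R = A/P = 52.25/20.72 = 2.522 ft
Q = (1.486/n)·A·R^(2/3)·S^(1/2) = (1.486/0.040) × 52.25 × 2.522^(2/3) × 0.0038^(1/2) = 221.7 ft³/s

222 ft³/s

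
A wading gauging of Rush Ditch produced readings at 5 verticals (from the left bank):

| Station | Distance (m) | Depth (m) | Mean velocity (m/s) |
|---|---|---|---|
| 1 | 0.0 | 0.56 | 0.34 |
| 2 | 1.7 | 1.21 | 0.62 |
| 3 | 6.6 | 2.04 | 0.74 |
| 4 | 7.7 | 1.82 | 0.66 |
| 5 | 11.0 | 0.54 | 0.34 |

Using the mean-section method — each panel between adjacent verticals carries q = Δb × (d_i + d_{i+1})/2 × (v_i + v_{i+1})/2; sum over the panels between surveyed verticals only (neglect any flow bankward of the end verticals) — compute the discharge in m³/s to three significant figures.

Panel 1-2: Δb = 1.7 m, d̄ = (0.56+1.21)/2 = 0.885, v̄ = (0.34+0.62)/2 = 0.48 → q = 1.7×0.885×0.48 = 0.7222 m³/s
Panel 2-3: Δb = 4.9 m, d̄ = (1.21+2.04)/2 = 1.625, v̄ = (0.62+0.74)/2 = 0.68 → q = 4.9×1.625×0.68 = 5.415 m³/s
Panel 3-4: Δb = 1.1 m, d̄ = (2.04+1.82)/2 = 1.93, v̄ = (0.74+0.66)/2 = 0.7 → q = 1.1×1.93×0.7 = 1.486 m³/s
Panel 4-5: Δb = 3.3 m, d̄ = (1.82+0.54)/2 = 1.18, v̄ = (0.66+0.34)/2 = 0.5 → q = 3.3×1.18×0.5 = 1.947 m³/s
Q = Σ q = 9.570 m³/s

9.57 m³/s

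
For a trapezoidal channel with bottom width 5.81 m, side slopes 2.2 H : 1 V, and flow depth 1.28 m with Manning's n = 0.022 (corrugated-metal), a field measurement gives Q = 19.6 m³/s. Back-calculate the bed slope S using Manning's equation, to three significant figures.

0.00170

A = (b + z·y)·y = (5.81 + 2.2×1.28)×1.28 = 11.04 m²
P = b + 2y√(1+z²) = 5.81 + 2×1.28×√(1+2.2²) = 12.00 m
R = A/P = 11.04/12.00 = 0.9204 m
S = (Q·n / (1·A·R^(2/3)))² = (19.6×0.022 / (1×11.04×0.9462))² = 0.001704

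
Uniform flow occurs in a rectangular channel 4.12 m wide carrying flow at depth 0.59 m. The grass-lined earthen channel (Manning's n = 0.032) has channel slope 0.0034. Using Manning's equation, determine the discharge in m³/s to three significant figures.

2.63 m³/s

A = b·y = 4.12 × 0.59 = 2.431 m²
P = b + 2y = 4.12 + 2×0.59 = 5.300 m
R = A/P = 2.431/5.300 = 0.4586 m
Q = (1/n)·A·R^(2/3)·S^(1/2) = (1/0.032) × 2.431 × 0.4586^(2/3) × 0.0034^(1/2) = 2.634 m³/s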